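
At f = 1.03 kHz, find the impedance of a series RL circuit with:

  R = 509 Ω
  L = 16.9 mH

Step 1 — Angular frequency: ω = 2π·f = 2π·1030 = 6472 rad/s.
Step 2 — Component impedances:
  R: Z = R = 509 Ω
  L: Z = jωL = j·6472·0.0169 = 0 + j109.4 Ω
Step 3 — Series combination: Z_total = R + L = 509 + j109.4 Ω = 520.6∠12.1° Ω.

Z = 509 + j109.4 Ω = 520.6∠12.1° Ω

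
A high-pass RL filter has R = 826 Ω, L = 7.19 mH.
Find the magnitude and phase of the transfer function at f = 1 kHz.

Step 1 — Angular frequency: ω = 2π·1000 = 6283 rad/s.
Step 2 — Transfer function: H(jω) = jωL/(R + jωL).
Step 3 — Numerator jωL = j·45.18; denominator R + jωL = 826 + j45.18.
Step 4 — H = 0.002982 + j0.05453.
Step 5 — Magnitude: |H| = 0.05461 (-25.3 dB); phase: φ = 86.9°.

|H| = 0.05461 (-25.3 dB), φ = 86.9°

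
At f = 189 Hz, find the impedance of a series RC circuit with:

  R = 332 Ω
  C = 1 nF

Step 1 — Angular frequency: ω = 2π·f = 2π·189 = 1188 rad/s.
Step 2 — Component impedances:
  R: Z = R = 332 Ω
  C: Z = 1/(jωC) = -j/(ω·C) = 0 - j8.421e+05 Ω
Step 3 — Series combination: Z_total = R + C = 332 - j8.421e+05 Ω = 8.421e+05∠-90.0° Ω.

Z = 332 - j8.421e+05 Ω = 8.421e+05∠-90.0° Ω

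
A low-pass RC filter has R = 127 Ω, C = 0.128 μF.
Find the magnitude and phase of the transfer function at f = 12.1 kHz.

Step 1 — Angular frequency: ω = 2π·1.21e+04 = 7.603e+04 rad/s.
Step 2 — Transfer function: H(jω) = 1/(1 + jωRC).
Step 3 — Denominator: 1 + jωRC = 1 + j·7.603e+04·127·1.28e-07 = 1 + j1.236.
Step 4 — H = 0.3957 - j0.489.
Step 5 — Magnitude: |H| = 0.629 (-4.0 dB); phase: φ = -51.0°.

|H| = 0.629 (-4.0 dB), φ = -51.0°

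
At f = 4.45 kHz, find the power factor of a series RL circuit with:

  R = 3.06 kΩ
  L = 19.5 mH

Step 1 — Angular frequency: ω = 2π·f = 2π·4450 = 2.796e+04 rad/s.
Step 2 — Component impedances:
  R: Z = R = 3060 Ω
  L: Z = jωL = j·2.796e+04·0.0195 = 0 + j545.2 Ω
Step 3 — Series combination: Z_total = R + L = 3060 + j545.2 Ω = 3108∠10.1° Ω.
Step 4 — Power factor: PF = cos(φ) = Re(Z)/|Z| = 3060/3108.2 = 0.9845.
Step 5 — Type: Im(Z) = 545.2 ⇒ lagging (phase φ = 10.1°).

PF = 0.9845 (lagging, φ = 10.1°)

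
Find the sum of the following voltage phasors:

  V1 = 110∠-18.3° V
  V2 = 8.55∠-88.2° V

Step 1 — Convert each phasor to rectangular form:
  V1 = 110·(cos(-18.3°) + j·sin(-18.3°)) = 104.4 - j34.54 V
  V2 = 8.55·(cos(-88.2°) + j·sin(-88.2°)) = 0.2686 - j8.546 V
Step 2 — Sum components: V_total = 104.7 - j43.08 V.
Step 3 — Convert to polar: |V_total| = 113.2 V, ∠V_total = -22.4°.

V_total = 113.2∠-22.4° V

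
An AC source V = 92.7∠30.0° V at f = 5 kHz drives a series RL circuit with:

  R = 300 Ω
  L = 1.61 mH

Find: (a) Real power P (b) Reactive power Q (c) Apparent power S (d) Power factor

Step 1 — Angular frequency: ω = 2π·f = 2π·5000 = 3.142e+04 rad/s.
Step 2 — Component impedances:
  R: Z = R = 300 Ω
  L: Z = jωL = j·3.142e+04·0.00161 = 0 + j50.58 Ω
Step 3 — Series combination: Z_total = R + L = 300 + j50.58 Ω = 304.2∠9.6° Ω.
Step 4 — Source phasor: V = 92.7∠30.0° V = 80.28 + j46.35 V.
Step 5 — Current: I = V / Z = 0.2855 + j0.1064 A = 0.3047∠20.4° A.
Step 6 — Complex power: S = V·I* = 27.85 + j4.696 VA.
Step 7 — Real power: P = Re(S) = 27.85 W.
Step 8 — Reactive power: Q = Im(S) = 4.696 VAR.
Step 9 — Apparent power: |S| = 28.25 VA.
Step 10 — Power factor: PF = P/|S| = 0.9861 (lagging).

(a) P = 27.85 W  (b) Q = 4.696 VAR  (c) S = 28.25 VA  (d) PF = 0.9861 (lagging)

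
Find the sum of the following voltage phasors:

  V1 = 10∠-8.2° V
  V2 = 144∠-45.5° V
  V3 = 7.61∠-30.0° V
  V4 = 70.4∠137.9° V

Step 1 — Convert each phasor to rectangular form:
  V1 = 10·(cos(-8.2°) + j·sin(-8.2°)) = 9.898 - j1.426 V
  V2 = 144·(cos(-45.5°) + j·sin(-45.5°)) = 100.9 - j102.7 V
  V3 = 7.61·(cos(-30.0°) + j·sin(-30.0°)) = 6.59 - j3.805 V
  V4 = 70.4·(cos(137.9°) + j·sin(137.9°)) = -52.24 + j47.2 V
Step 2 — Sum components: V_total = 65.18 - j60.74 V.
Step 3 — Convert to polar: |V_total| = 89.1 V, ∠V_total = -43.0°.

V_total = 89.1∠-43.0° V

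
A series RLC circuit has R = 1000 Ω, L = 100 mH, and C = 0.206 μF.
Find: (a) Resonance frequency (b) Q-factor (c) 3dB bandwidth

Step 1 — Resonance condition Im(Z)=0 gives ω₀ = 1/√(LC).
Step 2 — ω₀ = 1/√(0.1·2.06e-07) = 6967 rad/s.
Step 3 — f₀ = ω₀/(2π) = 1109 Hz.
Step 4 — Series Q: Q = ω₀L/R = 6967·0.1/1000 = 0.6967.
Step 5 — 3dB bandwidth: Δω = ω₀/Q = 1e+04 rad/s; BW = Δω/(2π) = 1592 Hz.

(a) f₀ = 1109 Hz  (b) Q = 0.6967  (c) BW = 1592 Hz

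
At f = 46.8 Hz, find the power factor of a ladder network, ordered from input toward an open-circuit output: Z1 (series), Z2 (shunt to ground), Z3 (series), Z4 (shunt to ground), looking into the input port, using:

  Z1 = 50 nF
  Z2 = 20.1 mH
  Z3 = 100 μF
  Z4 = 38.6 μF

Step 1 — Angular frequency: ω = 2π·f = 2π·46.8 = 294.1 rad/s.
Step 2 — Component impedances:
  Z1: Z = 1/(jωC) = -j/(ω·C) = 0 - j6.801e+04 Ω
  Z2: Z = jωL = j·294.1·0.0201 = 0 + j5.91 Ω
  Z3: Z = 1/(jωC) = -j/(ω·C) = 0 - j34.01 Ω
  Z4: Z = 1/(jωC) = -j/(ω·C) = 0 - j88.1 Ω
Step 3 — Ladder network (open output): work backward from the far end, alternating series and parallel combinations. Z_in = 0 - j6.801e+04 Ω = 6.801e+04∠-90.0° Ω.
Step 4 — Power factor: PF = cos(φ) = Re(Z)/|Z| = 0/6.801e+04 = 0.
Step 5 — Type: Im(Z) = -6.801e+04 ⇒ leading (phase φ = -90.0°).

PF = 0 (leading, φ = -90.0°)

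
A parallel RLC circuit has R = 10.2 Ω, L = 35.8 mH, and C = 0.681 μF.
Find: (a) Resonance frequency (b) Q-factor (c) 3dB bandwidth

Step 1 — Resonance: ω₀ = 1/√(LC) = 1/√(0.0358·6.81e-07) = 6404 rad/s.
Step 2 — f₀ = ω₀/(2π) = 1019 Hz.
Step 3 — Parallel Q: Q = R/(ω₀L) = 10.2/(6404·0.0358) = 0.04449.
Step 4 — Bandwidth: Δω = ω₀/Q = 1.44e+05 rad/s; BW = Δω/(2π) = 2.291e+04 Hz.

(a) f₀ = 1019 Hz  (b) Q = 0.04449  (c) BW = 2.291e+04 Hz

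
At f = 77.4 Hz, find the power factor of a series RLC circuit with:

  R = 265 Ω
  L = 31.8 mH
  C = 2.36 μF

Step 1 — Angular frequency: ω = 2π·f = 2π·77.4 = 486.3 rad/s.
Step 2 — Component impedances:
  R: Z = R = 265 Ω
  L: Z = jωL = j·486.3·0.0318 = 0 + j15.46 Ω
  C: Z = 1/(jωC) = -j/(ω·C) = 0 - j871.3 Ω
Step 3 — Series combination: Z_total = R + L + C = 265 - j855.8 Ω = 895.9∠-72.8° Ω.
Step 4 — Power factor: PF = cos(φ) = Re(Z)/|Z| = 265/895.9 = 0.2958.
Step 5 — Type: Im(Z) = -855.8 ⇒ leading (phase φ = -72.8°).

PF = 0.2958 (leading, φ = -72.8°)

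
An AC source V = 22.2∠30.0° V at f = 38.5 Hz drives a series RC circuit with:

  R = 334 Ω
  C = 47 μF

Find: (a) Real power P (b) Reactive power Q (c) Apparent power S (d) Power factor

Step 1 — Angular frequency: ω = 2π·f = 2π·38.5 = 241.9 rad/s.
Step 2 — Component impedances:
  R: Z = R = 334 Ω
  C: Z = 1/(jωC) = -j/(ω·C) = 0 - j87.96 Ω
Step 3 — Series combination: Z_total = R + C = 334 - j87.96 Ω = 345.4∠-14.8° Ω.
Step 4 — Source phasor: V = 22.2∠30.0° V = 19.23 + j11.1 V.
Step 5 — Current: I = V / Z = 0.04565 + j0.04525 A = 0.06428∠44.8° A.
Step 6 — Complex power: S = V·I* = 1.38 - j0.3634 VA.
Step 7 — Real power: P = Re(S) = 1.38 W.
Step 8 — Reactive power: Q = Im(S) = -0.3634 VAR.
Step 9 — Apparent power: |S| = 1.427 VA.
Step 10 — Power factor: PF = P/|S| = 0.967 (leading).

(a) P = 1.38 W  (b) Q = -0.3634 VAR  (c) S = 1.427 VA  (d) PF = 0.967 (leading)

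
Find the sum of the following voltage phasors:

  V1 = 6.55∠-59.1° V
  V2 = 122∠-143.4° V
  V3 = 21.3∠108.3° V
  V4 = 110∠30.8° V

Step 1 — Convert each phasor to rectangular form:
  V1 = 6.55·(cos(-59.1°) + j·sin(-59.1°)) = 3.364 - j5.62 V
  V2 = 122·(cos(-143.4°) + j·sin(-143.4°)) = -97.94 - j72.74 V
  V3 = 21.3·(cos(108.3°) + j·sin(108.3°)) = -6.688 + j20.22 V
  V4 = 110·(cos(30.8°) + j·sin(30.8°)) = 94.49 + j56.32 V
Step 2 — Sum components: V_total = -6.782 - j1.812 V.
Step 3 — Convert to polar: |V_total| = 7.02 V, ∠V_total = -165.0°.

V_total = 7.02∠-165.0° V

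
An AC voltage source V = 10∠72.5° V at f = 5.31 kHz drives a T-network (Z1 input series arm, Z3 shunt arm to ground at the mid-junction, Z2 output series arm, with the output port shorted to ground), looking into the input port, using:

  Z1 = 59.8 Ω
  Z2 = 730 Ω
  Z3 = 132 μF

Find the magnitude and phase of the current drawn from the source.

Step 1 — Angular frequency: ω = 2π·f = 2π·5310 = 3.336e+04 rad/s.
Step 2 — Component impedances:
  Z1: Z = R = 59.8 Ω
  Z2: Z = R = 730 Ω
  Z3: Z = 1/(jωC) = -j/(ω·C) = 0 - j0.2271 Ω
Step 3 — With the output port shorted to ground, the output series arm Z2 runs from the junction to ground; the shunt arm Z3 also runs from the junction to ground. They appear in parallel: Z3 || Z2 = 7.063e-05 - j0.2271 Ω.
Step 4 — Series with input arm Z1: Z_in = Z1 + (Z3 || Z2) = 59.8 - j0.2271 Ω = 59.8∠-0.2° Ω.
Step 5 — Source phasor: V = 10∠72.5° V = 3.007 + j9.537 V.
Step 6 — Ohm's law: I = V / Z_total = (3.007 + j9.537) / (59.8 - j0.2271) = 0.04968 + j0.1597 A.
Step 7 — Convert to polar: |I| = 0.1672 A, ∠I = 72.7°.

I = 0.1672∠72.7° A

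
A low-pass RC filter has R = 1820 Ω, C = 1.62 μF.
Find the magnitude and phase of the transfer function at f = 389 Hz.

Step 1 — Angular frequency: ω = 2π·389 = 2444 rad/s.
Step 2 — Transfer function: H(jω) = 1/(1 + jωRC).
Step 3 — Denominator: 1 + jωRC = 1 + j·2444·1820·1.62e-06 = 1 + j7.206.
Step 4 — H = 0.01889 - j0.1361.
Step 5 — Magnitude: |H| = 0.1374 (-17.2 dB); phase: φ = -82.1°.

|H| = 0.1374 (-17.2 dB), φ = -82.1°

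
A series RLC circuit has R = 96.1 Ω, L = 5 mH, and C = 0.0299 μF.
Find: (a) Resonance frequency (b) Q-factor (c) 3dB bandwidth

Step 1 — Resonance: ω₀ = 1/√(LC) = 1/√(0.005·2.99e-08) = 8.179e+04 rad/s.
Step 2 — f₀ = ω₀/(2π) = 1.302e+04 Hz.
Step 3 — Series Q: Q = ω₀L/R = 8.179e+04·0.005/96.1 = 4.255.
Step 4 — Bandwidth: Δω = ω₀/Q = 1.922e+04 rad/s; BW = Δω/(2π) = 3059 Hz.

(a) f₀ = 1.302e+04 Hz  (b) Q = 4.255  (c) BW = 3059 Hz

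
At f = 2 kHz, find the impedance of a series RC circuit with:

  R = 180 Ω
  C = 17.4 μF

Step 1 — Angular frequency: ω = 2π·f = 2π·2000 = 1.257e+04 rad/s.
Step 2 — Component impedances:
  R: Z = R = 180 Ω
  C: Z = 1/(jωC) = -j/(ω·C) = 0 - j4.573 Ω
Step 3 — Series combination: Z_total = R + C = 180 - j4.573 Ω = 180.1∠-1.5° Ω.

Z = 180 - j4.573 Ω = 180.1∠-1.5° Ω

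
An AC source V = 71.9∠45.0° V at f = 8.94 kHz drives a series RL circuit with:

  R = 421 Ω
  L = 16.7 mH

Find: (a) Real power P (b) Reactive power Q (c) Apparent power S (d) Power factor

Step 1 — Angular frequency: ω = 2π·f = 2π·8940 = 5.617e+04 rad/s.
Step 2 — Component impedances:
  R: Z = R = 421 Ω
  L: Z = jωL = j·5.617e+04·0.0167 = 0 + j938.1 Ω
Step 3 — Series combination: Z_total = R + L = 421 + j938.1 Ω = 1028∠65.8° Ω.
Step 4 — Source phasor: V = 71.9∠45.0° V = 50.84 + j50.84 V.
Step 5 — Current: I = V / Z = 0.06536 - j0.02487 A = 0.06993∠-20.8° A.
Step 6 — Complex power: S = V·I* = 2.059 + j4.587 VA.
Step 7 — Real power: P = Re(S) = 2.059 W.
Step 8 — Reactive power: Q = Im(S) = 4.587 VAR.
Step 9 — Apparent power: |S| = 5.028 VA.
Step 10 — Power factor: PF = P/|S| = 0.4095 (lagging).

(a) P = 2.059 W  (b) Q = 4.587 VAR  (c) S = 5.028 VA  (d) PF = 0.4095 (lagging)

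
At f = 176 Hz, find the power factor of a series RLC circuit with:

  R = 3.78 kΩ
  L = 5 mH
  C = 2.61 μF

Step 1 — Angular frequency: ω = 2π·f = 2π·176 = 1106 rad/s.
Step 2 — Component impedances:
  R: Z = R = 3780 Ω
  L: Z = jωL = j·1106·0.005 = 0 + j5.529 Ω
  C: Z = 1/(jωC) = -j/(ω·C) = 0 - j346.5 Ω
Step 3 — Series combination: Z_total = R + L + C = 3780 - j340.9 Ω = 3795∠-5.2° Ω.
Step 4 — Power factor: PF = cos(φ) = Re(Z)/|Z| = 3780/3795 = 0.996.
Step 5 — Type: Im(Z) = -340.9 ⇒ leading (phase φ = -5.2°).

PF = 0.996 (leading, φ = -5.2°)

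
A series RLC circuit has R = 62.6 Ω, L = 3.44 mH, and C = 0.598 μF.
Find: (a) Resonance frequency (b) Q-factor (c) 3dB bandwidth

Step 1 — Resonance: ω₀ = 1/√(LC) = 1/√(0.00344·5.98e-07) = 2.205e+04 rad/s.
Step 2 — f₀ = ω₀/(2π) = 3509 Hz.
Step 3 — Series Q: Q = ω₀L/R = 2.205e+04·0.00344/62.6 = 1.212.
Step 4 — Bandwidth: Δω = ω₀/Q = 1.82e+04 rad/s; BW = Δω/(2π) = 2896 Hz.

(a) f₀ = 3509 Hz  (b) Q = 1.212  (c) BW = 2896 Hz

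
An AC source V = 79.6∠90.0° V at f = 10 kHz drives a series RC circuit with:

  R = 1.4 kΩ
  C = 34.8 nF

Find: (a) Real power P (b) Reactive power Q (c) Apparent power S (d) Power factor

Step 1 — Angular frequency: ω = 2π·f = 2π·1e+04 = 6.283e+04 rad/s.
Step 2 — Component impedances:
  R: Z = R = 1400 Ω
  C: Z = 1/(jωC) = -j/(ω·C) = 0 - j457.3 Ω
Step 3 — Series combination: Z_total = R + C = 1400 - j457.3 Ω = 1473∠-18.1° Ω.
Step 4 — Source phasor: V = 79.6∠90.0° V = 0 + j79.6 V.
Step 5 — Current: I = V / Z = -0.01678 + j0.05137 A = 0.05405∠108.1° A.
Step 6 — Complex power: S = V·I* = 4.089 - j1.336 VA.
Step 7 — Real power: P = Re(S) = 4.089 W.
Step 8 — Reactive power: Q = Im(S) = -1.336 VAR.
Step 9 — Apparent power: |S| = 4.302 VA.
Step 10 — Power factor: PF = P/|S| = 0.9506 (leading).

(a) P = 4.089 W  (b) Q = -1.336 VAR  (c) S = 4.302 VA  (d) PF = 0.9506 (leading)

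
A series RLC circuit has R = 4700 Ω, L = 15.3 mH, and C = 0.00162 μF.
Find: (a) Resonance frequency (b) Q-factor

Step 1 — Resonance condition Im(Z)=0 gives ω₀ = 1/√(LC).
Step 2 — ω₀ = 1/√(0.0153·1.62e-09) = 2.009e+05 rad/s.
Step 3 — f₀ = ω₀/(2π) = 3.197e+04 Hz.
Step 4 — Series Q: Q = ω₀L/R = 2.009e+05·0.0153/4700 = 0.6539.

(a) f₀ = 3.197e+04 Hz  (b) Q = 0.6539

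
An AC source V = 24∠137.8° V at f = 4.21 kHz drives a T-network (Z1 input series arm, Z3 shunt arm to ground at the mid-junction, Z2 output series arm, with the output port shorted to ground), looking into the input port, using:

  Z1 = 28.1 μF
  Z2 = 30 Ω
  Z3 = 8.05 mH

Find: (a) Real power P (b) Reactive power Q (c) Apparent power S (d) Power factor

Step 1 — Angular frequency: ω = 2π·f = 2π·4210 = 2.645e+04 rad/s.
Step 2 — Component impedances:
  Z1: Z = 1/(jωC) = -j/(ω·C) = 0 - j1.345 Ω
  Z2: Z = R = 30 Ω
  Z3: Z = jωL = j·2.645e+04·0.00805 = 0 + j212.9 Ω
Step 3 — With the output port shorted to ground, the output series arm Z2 runs from the junction to ground; the shunt arm Z3 also runs from the junction to ground. They appear in parallel: Z3 || Z2 = 29.42 + j4.144 Ω.
Step 4 — Series with input arm Z1: Z_in = Z1 + (Z3 || Z2) = 29.42 + j2.799 Ω = 29.55∠5.4° Ω.
Step 5 — Source phasor: V = 24∠137.8° V = -17.78 + j16.12 V.
Step 6 — Current: I = V / Z = -0.5473 + j0.6001 A = 0.8122∠132.4° A.
Step 7 — Complex power: S = V·I* = 19.41 + j1.846 VA.
Step 8 — Real power: P = Re(S) = 19.41 W.
Step 9 — Reactive power: Q = Im(S) = 1.846 VAR.
Step 10 — Apparent power: |S| = 19.49 VA.
Step 11 — Power factor: PF = P/|S| = 0.9955 (lagging).

(a) P = 19.41 W  (b) Q = 1.846 VAR  (c) S = 19.49 VA  (d) PF = 0.9955 (lagging)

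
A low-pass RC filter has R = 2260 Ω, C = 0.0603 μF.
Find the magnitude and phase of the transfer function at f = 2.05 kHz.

Step 1 — Angular frequency: ω = 2π·2050 = 1.288e+04 rad/s.
Step 2 — Transfer function: H(jω) = 1/(1 + jωRC).
Step 3 — Denominator: 1 + jωRC = 1 + j·1.288e+04·2260·6.03e-08 = 1 + j1.755.
Step 4 — H = 0.245 - j0.4301.
Step 5 — Magnitude: |H| = 0.495 (-6.1 dB); phase: φ = -60.3°.

|H| = 0.495 (-6.1 dB), φ = -60.3°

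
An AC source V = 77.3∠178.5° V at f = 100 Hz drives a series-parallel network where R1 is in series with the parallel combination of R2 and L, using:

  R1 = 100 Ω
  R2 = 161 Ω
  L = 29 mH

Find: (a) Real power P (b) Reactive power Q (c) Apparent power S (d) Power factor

Step 1 — Angular frequency: ω = 2π·f = 2π·100 = 628.3 rad/s.
Step 2 — Component impedances:
  R1: Z = R = 100 Ω
  R2: Z = R = 161 Ω
  L: Z = jωL = j·628.3·0.029 = 0 + j18.22 Ω
Step 3 — Parallel branch: R2 || L = 1/(1/R2 + 1/L) = 2.036 + j17.99 Ω.
Step 4 — Series with R1: Z_total = R1 + (R2 || L) = 102 + j17.99 Ω = 103.6∠10.0° Ω.
Step 5 — Source phasor: V = 77.3∠178.5° V = -77.27 + j2.023 V.
Step 6 — Current: I = V / Z = -0.7311 + j0.1487 A = 0.7461∠168.5° A.
Step 7 — Complex power: S = V·I* = 56.79 + j10.01 VA.
Step 8 — Real power: P = Re(S) = 56.79 W.
Step 9 — Reactive power: Q = Im(S) = 10.01 VAR.
Step 10 — Apparent power: |S| = 57.67 VA.
Step 11 — Power factor: PF = P/|S| = 0.9848 (lagging).

(a) P = 56.79 W  (b) Q = 10.01 VAR  (c) S = 57.67 VA  (d) PF = 0.9848 (lagging)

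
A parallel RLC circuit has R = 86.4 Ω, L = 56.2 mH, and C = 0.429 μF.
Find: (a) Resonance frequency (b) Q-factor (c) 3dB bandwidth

Step 1 — Resonance: ω₀ = 1/√(LC) = 1/√(0.0562·4.29e-07) = 6440 rad/s.
Step 2 — f₀ = ω₀/(2π) = 1025 Hz.
Step 3 — Parallel Q: Q = R/(ω₀L) = 86.4/(6440·0.0562) = 0.2387.
Step 4 — Bandwidth: Δω = ω₀/Q = 2.698e+04 rad/s; BW = Δω/(2π) = 4294 Hz.

(a) f₀ = 1025 Hz  (b) Q = 0.2387  (c) BW = 4294 Hz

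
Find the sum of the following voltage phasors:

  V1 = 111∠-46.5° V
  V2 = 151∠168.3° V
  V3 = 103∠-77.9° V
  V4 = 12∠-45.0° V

Step 1 — Convert each phasor to rectangular form:
  V1 = 111·(cos(-46.5°) + j·sin(-46.5°)) = 76.41 - j80.52 V
  V2 = 151·(cos(168.3°) + j·sin(168.3°)) = -147.9 + j30.62 V
  V3 = 103·(cos(-77.9°) + j·sin(-77.9°)) = 21.59 - j100.7 V
  V4 = 12·(cos(-45.0°) + j·sin(-45.0°)) = 8.485 - j8.485 V
Step 2 — Sum components: V_total = -41.38 - j159.1 V.
Step 3 — Convert to polar: |V_total| = 164.4 V, ∠V_total = -104.6°.

V_total = 164.4∠-104.6° V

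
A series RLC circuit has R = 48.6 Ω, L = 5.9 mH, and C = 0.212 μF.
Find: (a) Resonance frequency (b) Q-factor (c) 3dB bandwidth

Step 1 — Resonance: ω₀ = 1/√(LC) = 1/√(0.0059·2.12e-07) = 2.828e+04 rad/s.
Step 2 — f₀ = ω₀/(2π) = 4500 Hz.
Step 3 — Series Q: Q = ω₀L/R = 2.828e+04·0.0059/48.6 = 3.433.
Step 4 — Bandwidth: Δω = ω₀/Q = 8237 rad/s; BW = Δω/(2π) = 1311 Hz.

(a) f₀ = 4500 Hz  (b) Q = 3.433  (c) BW = 1311 Hz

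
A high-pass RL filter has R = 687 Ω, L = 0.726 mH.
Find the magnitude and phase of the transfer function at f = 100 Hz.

Step 1 — Angular frequency: ω = 2π·100 = 628.3 rad/s.
Step 2 — Transfer function: H(jω) = jωL/(R + jωL).
Step 3 — Numerator jωL = j·0.4562; denominator R + jωL = 687 + j0.4562.
Step 4 — H = 4.409e-07 + j0.000664.
Step 5 — Magnitude: |H| = 0.000664 (-63.6 dB); phase: φ = 90.0°.

|H| = 0.000664 (-63.6 dB), φ = 90.0°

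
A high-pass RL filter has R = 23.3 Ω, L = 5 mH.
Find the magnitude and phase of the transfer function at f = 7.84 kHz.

Step 1 — Angular frequency: ω = 2π·7840 = 4.926e+04 rad/s.
Step 2 — Transfer function: H(jω) = jωL/(R + jωL).
Step 3 — Numerator jωL = j·246.3; denominator R + jωL = 23.3 + j246.3.
Step 4 — H = 0.9911 + j0.09376.
Step 5 — Magnitude: |H| = 0.9956 (-0.0 dB); phase: φ = 5.4°.

|H| = 0.9956 (-0.0 dB), φ = 5.4°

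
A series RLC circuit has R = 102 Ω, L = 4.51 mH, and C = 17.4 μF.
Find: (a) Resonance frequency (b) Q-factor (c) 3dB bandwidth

Step 1 — Resonance condition Im(Z)=0 gives ω₀ = 1/√(LC).
Step 2 — ω₀ = 1/√(0.00451·1.74e-05) = 3570 rad/s.
Step 3 — f₀ = ω₀/(2π) = 568.1 Hz.
Step 4 — Series Q: Q = ω₀L/R = 3570·0.00451/102 = 0.1578.
Step 5 — 3dB bandwidth: Δω = ω₀/Q = 2.262e+04 rad/s; BW = Δω/(2π) = 3600 Hz.

(a) f₀ = 568.1 Hz  (b) Q = 0.1578  (c) BW = 3600 Hz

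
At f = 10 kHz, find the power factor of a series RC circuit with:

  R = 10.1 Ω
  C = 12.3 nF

Step 1 — Angular frequency: ω = 2π·f = 2π·1e+04 = 6.283e+04 rad/s.
Step 2 — Component impedances:
  R: Z = R = 10.1 Ω
  C: Z = 1/(jωC) = -j/(ω·C) = 0 - j1294 Ω
Step 3 — Series combination: Z_total = R + C = 10.1 - j1294 Ω = 1294∠-89.6° Ω.
Step 4 — Power factor: PF = cos(φ) = Re(Z)/|Z| = 10.1/1294 = 0.007805.
Step 5 — Type: Im(Z) = -1294 ⇒ leading (phase φ = -89.6°).

PF = 0.007805 (leading, φ = -89.6°)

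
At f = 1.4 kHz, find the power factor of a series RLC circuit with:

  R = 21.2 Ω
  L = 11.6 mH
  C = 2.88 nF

Step 1 — Angular frequency: ω = 2π·f = 2π·1400 = 8796 rad/s.
Step 2 — Component impedances:
  R: Z = R = 21.2 Ω
  L: Z = jωL = j·8796·0.0116 = 0 + j102 Ω
  C: Z = 1/(jωC) = -j/(ω·C) = 0 - j3.947e+04 Ω
Step 3 — Series combination: Z_total = R + L + C = 21.2 - j3.937e+04 Ω = 3.937e+04∠-90.0° Ω.
Step 4 — Power factor: PF = cos(φ) = Re(Z)/|Z| = 21.2/3.937e+04 = 0.0005385.
Step 5 — Type: Im(Z) = -3.937e+04 ⇒ leading (phase φ = -90.0°).

PF = 0.0005385 (leading, φ = -90.0°)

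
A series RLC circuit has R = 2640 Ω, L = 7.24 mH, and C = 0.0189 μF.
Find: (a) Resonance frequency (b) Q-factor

Step 1 — Resonance condition Im(Z)=0 gives ω₀ = 1/√(LC).
Step 2 — ω₀ = 1/√(0.00724·1.89e-08) = 8.549e+04 rad/s.
Step 3 — f₀ = ω₀/(2π) = 1.361e+04 Hz.
Step 4 — Series Q: Q = ω₀L/R = 8.549e+04·0.00724/2640 = 0.2344.

(a) f₀ = 1.361e+04 Hz  (b) Q = 0.2344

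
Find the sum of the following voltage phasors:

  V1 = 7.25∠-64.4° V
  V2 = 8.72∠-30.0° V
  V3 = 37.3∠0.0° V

Step 1 — Convert each phasor to rectangular form:
  V1 = 7.25·(cos(-64.4°) + j·sin(-64.4°)) = 3.133 - j6.538 V
  V2 = 8.72·(cos(-30.0°) + j·sin(-30.0°)) = 7.552 - j4.36 V
  V3 = 37.3·(cos(0.0°) + j·sin(0.0°)) = 37.3 V
Step 2 — Sum components: V_total = 47.98 - j10.9 V.
Step 3 — Convert to polar: |V_total| = 49.21 V, ∠V_total = -12.8°.

V_total = 49.21∠-12.8° V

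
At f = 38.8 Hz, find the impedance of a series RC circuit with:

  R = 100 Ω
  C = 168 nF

Step 1 — Angular frequency: ω = 2π·f = 2π·38.8 = 243.8 rad/s.
Step 2 — Component impedances:
  R: Z = R = 100 Ω
  C: Z = 1/(jωC) = -j/(ω·C) = 0 - j2.442e+04 Ω
Step 3 — Series combination: Z_total = R + C = 100 - j2.442e+04 Ω = 2.442e+04∠-89.8° Ω.

Z = 100 - j2.442e+04 Ω = 2.442e+04∠-89.8° Ω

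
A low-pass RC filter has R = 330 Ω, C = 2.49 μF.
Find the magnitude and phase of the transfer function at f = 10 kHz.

Step 1 — Angular frequency: ω = 2π·1e+04 = 6.283e+04 rad/s.
Step 2 — Transfer function: H(jω) = 1/(1 + jωRC).
Step 3 — Denominator: 1 + jωRC = 1 + j·6.283e+04·330·2.49e-06 = 1 + j51.63.
Step 4 — H = 0.000375 - j0.01936.
Step 5 — Magnitude: |H| = 0.01937 (-34.3 dB); phase: φ = -88.9°.

|H| = 0.01937 (-34.3 dB), φ = -88.9°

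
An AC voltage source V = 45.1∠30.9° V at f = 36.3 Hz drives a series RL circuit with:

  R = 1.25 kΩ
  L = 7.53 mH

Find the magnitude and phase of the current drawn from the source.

Step 1 — Angular frequency: ω = 2π·f = 2π·36.3 = 228.1 rad/s.
Step 2 — Component impedances:
  R: Z = R = 1250 Ω
  L: Z = jωL = j·228.1·0.00753 = 0 + j1.717 Ω
Step 3 — Series combination: Z_total = R + L = 1250 + j1.717 Ω = 1250∠0.1° Ω.
Step 4 — Source phasor: V = 45.1∠30.9° V = 38.7 + j23.16 V.
Step 5 — Ohm's law: I = V / Z_total = (38.7 + j23.16) / (1250 + j1.717) = 0.03098 + j0.01849 A.
Step 6 — Convert to polar: |I| = 0.03608 A, ∠I = 30.8°.

I = 0.03608∠30.8° A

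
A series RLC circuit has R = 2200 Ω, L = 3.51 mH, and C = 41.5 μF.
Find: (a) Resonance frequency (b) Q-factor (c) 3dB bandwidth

Step 1 — Resonance: ω₀ = 1/√(LC) = 1/√(0.00351·4.15e-05) = 2620 rad/s.
Step 2 — f₀ = ω₀/(2π) = 417 Hz.
Step 3 — Series Q: Q = ω₀L/R = 2620·0.00351/2200 = 0.00418.
Step 4 — Bandwidth: Δω = ω₀/Q = 6.268e+05 rad/s; BW = Δω/(2π) = 9.976e+04 Hz.

(a) f₀ = 417 Hz  (b) Q = 0.00418  (c) BW = 9.976e+04 Hz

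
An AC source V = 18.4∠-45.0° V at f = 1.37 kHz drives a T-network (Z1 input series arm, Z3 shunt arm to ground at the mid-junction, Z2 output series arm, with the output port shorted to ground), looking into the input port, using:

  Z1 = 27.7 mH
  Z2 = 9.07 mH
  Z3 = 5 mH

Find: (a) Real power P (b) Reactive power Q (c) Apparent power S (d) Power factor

Step 1 — Angular frequency: ω = 2π·f = 2π·1370 = 8608 rad/s.
Step 2 — Component impedances:
  Z1: Z = jωL = j·8608·0.0277 = 0 + j238.4 Ω
  Z2: Z = jωL = j·8608·0.00907 = 0 + j78.07 Ω
  Z3: Z = jωL = j·8608·0.005 = 0 + j43.04 Ω
Step 3 — With the output port shorted to ground, the output series arm Z2 runs from the junction to ground; the shunt arm Z3 also runs from the junction to ground. They appear in parallel: Z3 || Z2 = 0 + j27.74 Ω.
Step 4 — Series with input arm Z1: Z_in = Z1 + (Z3 || Z2) = 0 + j266.2 Ω = 266.2∠90.0° Ω.
Step 5 — Source phasor: V = 18.4∠-45.0° V = 13.01 - j13.01 V.
Step 6 — Current: I = V / Z = -0.04888 - j0.04888 A = 0.06912∠-135.0° A.
Step 7 — Complex power: S = V·I* = 0 + j1.272 VA.
Step 8 — Real power: P = Re(S) = 0 W.
Step 9 — Reactive power: Q = Im(S) = 1.272 VAR.
Step 10 — Apparent power: |S| = 1.272 VA.
Step 11 — Power factor: PF = P/|S| = 0 (lagging).

(a) P = 0 W  (b) Q = 1.272 VAR  (c) S = 1.272 VA  (d) PF = 0 (lagging)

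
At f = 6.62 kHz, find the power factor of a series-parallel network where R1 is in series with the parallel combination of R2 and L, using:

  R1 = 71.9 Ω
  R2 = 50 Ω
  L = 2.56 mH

Step 1 — Angular frequency: ω = 2π·f = 2π·6620 = 4.159e+04 rad/s.
Step 2 — Component impedances:
  R1: Z = R = 71.9 Ω
  R2: Z = R = 50 Ω
  L: Z = jωL = j·4.159e+04·0.00256 = 0 + j106.5 Ω
Step 3 — Parallel branch: R2 || L = 1/(1/R2 + 1/L) = 40.97 + j19.24 Ω.
Step 4 — Series with R1: Z_total = R1 + (R2 || L) = 112.9 + j19.24 Ω = 114.5∠9.7° Ω.
Step 5 — Power factor: PF = cos(φ) = Re(Z)/|Z| = 112.867/114.495 = 0.9858.
Step 6 — Type: Im(Z) = 19.24 ⇒ lagging (phase φ = 9.7°).

PF = 0.9858 (lagging, φ = 9.7°)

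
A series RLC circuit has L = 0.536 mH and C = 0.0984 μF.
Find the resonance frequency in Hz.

Step 1 — Resonance condition Im(Z)=0 gives ω₀ = 1/√(LC).
Step 2 — ω₀ = 1/√(0.000536·9.84e-08) = 1.377e+05 rad/s.
Step 3 — f₀ = ω₀/(2π) = 2.191e+04 Hz.

f₀ = 2.191e+04 Hz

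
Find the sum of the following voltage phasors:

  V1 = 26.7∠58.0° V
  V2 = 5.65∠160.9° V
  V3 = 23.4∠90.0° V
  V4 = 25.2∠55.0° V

Step 1 — Convert each phasor to rectangular form:
  V1 = 26.7·(cos(58.0°) + j·sin(58.0°)) = 14.15 + j22.64 V
  V2 = 5.65·(cos(160.9°) + j·sin(160.9°)) = -5.339 + j1.849 V
  V3 = 23.4·(cos(90.0°) + j·sin(90.0°)) = 0 + j23.4 V
  V4 = 25.2·(cos(55.0°) + j·sin(55.0°)) = 14.45 + j20.64 V
Step 2 — Sum components: V_total = 23.26 + j68.53 V.
Step 3 — Convert to polar: |V_total| = 72.38 V, ∠V_total = 71.3°.

V_total = 72.38∠71.3° V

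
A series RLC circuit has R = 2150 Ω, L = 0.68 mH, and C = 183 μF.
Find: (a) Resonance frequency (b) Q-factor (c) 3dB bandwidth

Step 1 — Resonance: ω₀ = 1/√(LC) = 1/√(0.00068·0.000183) = 2835 rad/s.
Step 2 — f₀ = ω₀/(2π) = 451.2 Hz.
Step 3 — Series Q: Q = ω₀L/R = 2835·0.00068/2150 = 0.0008966.
Step 4 — Bandwidth: Δω = ω₀/Q = 3.162e+06 rad/s; BW = Δω/(2π) = 5.032e+05 Hz.

(a) f₀ = 451.2 Hz  (b) Q = 0.0008966  (c) BW = 5.032e+05 Hz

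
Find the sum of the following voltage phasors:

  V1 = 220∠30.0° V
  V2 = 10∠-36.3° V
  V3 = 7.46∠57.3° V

Step 1 — Convert each phasor to rectangular form:
  V1 = 220·(cos(30.0°) + j·sin(30.0°)) = 190.5 + j110 V
  V2 = 10·(cos(-36.3°) + j·sin(-36.3°)) = 8.059 - j5.92 V
  V3 = 7.46·(cos(57.3°) + j·sin(57.3°)) = 4.03 + j6.278 V
Step 2 — Sum components: V_total = 202.6 + j110.4 V.
Step 3 — Convert to polar: |V_total| = 230.7 V, ∠V_total = 28.6°.

V_total = 230.7∠28.6° V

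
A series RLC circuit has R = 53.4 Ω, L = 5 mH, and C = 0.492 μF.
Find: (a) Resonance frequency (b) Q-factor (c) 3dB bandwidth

Step 1 — Resonance condition Im(Z)=0 gives ω₀ = 1/√(LC).
Step 2 — ω₀ = 1/√(0.005·4.92e-07) = 2.016e+04 rad/s.
Step 3 — f₀ = ω₀/(2π) = 3209 Hz.
Step 4 — Series Q: Q = ω₀L/R = 2.016e+04·0.005/53.4 = 1.888.
Step 5 — 3dB bandwidth: Δω = ω₀/Q = 1.068e+04 rad/s; BW = Δω/(2π) = 1700 Hz.

(a) f₀ = 3209 Hz  (b) Q = 1.888  (c) BW = 1700 Hz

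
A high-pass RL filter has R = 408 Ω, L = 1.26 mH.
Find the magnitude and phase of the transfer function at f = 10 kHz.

Step 1 — Angular frequency: ω = 2π·1e+04 = 6.283e+04 rad/s.
Step 2 — Transfer function: H(jω) = jωL/(R + jωL).
Step 3 — Numerator jωL = j·79.17; denominator R + jωL = 408 + j79.17.
Step 4 — H = 0.03629 + j0.187.
Step 5 — Magnitude: |H| = 0.1905 (-14.4 dB); phase: φ = 79.0°.

|H| = 0.1905 (-14.4 dB), φ = 79.0°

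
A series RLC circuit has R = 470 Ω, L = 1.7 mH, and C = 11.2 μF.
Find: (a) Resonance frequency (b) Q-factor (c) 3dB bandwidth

Step 1 — Resonance: ω₀ = 1/√(LC) = 1/√(0.0017·1.12e-05) = 7247 rad/s.
Step 2 — f₀ = ω₀/(2π) = 1153 Hz.
Step 3 — Series Q: Q = ω₀L/R = 7247·0.0017/470 = 0.02621.
Step 4 — Bandwidth: Δω = ω₀/Q = 2.765e+05 rad/s; BW = Δω/(2π) = 4.4e+04 Hz.

(a) f₀ = 1153 Hz  (b) Q = 0.02621  (c) BW = 4.4e+04 Hz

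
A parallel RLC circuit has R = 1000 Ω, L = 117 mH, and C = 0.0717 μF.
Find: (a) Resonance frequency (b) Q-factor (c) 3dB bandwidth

Step 1 — Resonance: ω₀ = 1/√(LC) = 1/√(0.117·7.17e-08) = 1.092e+04 rad/s.
Step 2 — f₀ = ω₀/(2π) = 1738 Hz.
Step 3 — Parallel Q: Q = R/(ω₀L) = 1000/(1.092e+04·0.117) = 0.7828.
Step 4 — Bandwidth: Δω = ω₀/Q = 1.395e+04 rad/s; BW = Δω/(2π) = 2220 Hz.

(a) f₀ = 1738 Hz  (b) Q = 0.7828  (c) BW = 2220 Hz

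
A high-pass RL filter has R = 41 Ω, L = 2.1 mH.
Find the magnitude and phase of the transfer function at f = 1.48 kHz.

Step 1 — Angular frequency: ω = 2π·1480 = 9299 rad/s.
Step 2 — Transfer function: H(jω) = jωL/(R + jωL).
Step 3 — Numerator jωL = j·19.53; denominator R + jωL = 41 + j19.53.
Step 4 — H = 0.1849 + j0.3882.
Step 5 — Magnitude: |H| = 0.43 (-7.3 dB); phase: φ = 64.5°.

|H| = 0.43 (-7.3 dB), φ = 64.5°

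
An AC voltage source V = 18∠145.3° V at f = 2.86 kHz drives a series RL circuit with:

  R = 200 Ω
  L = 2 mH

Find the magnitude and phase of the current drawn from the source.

Step 1 — Angular frequency: ω = 2π·f = 2π·2860 = 1.797e+04 rad/s.
Step 2 — Component impedances:
  R: Z = R = 200 Ω
  L: Z = jωL = j·1.797e+04·0.002 = 0 + j35.94 Ω
Step 3 — Series combination: Z_total = R + L = 200 + j35.94 Ω = 203.2∠10.2° Ω.
Step 4 — Source phasor: V = 18∠145.3° V = -14.8 + j10.25 V.
Step 5 — Ohm's law: I = V / Z_total = (-14.8 + j10.25) / (200 + j35.94) = -0.06276 + j0.06251 A.
Step 6 — Convert to polar: |I| = 0.08858 A, ∠I = 135.1°.

I = 0.08858∠135.1° A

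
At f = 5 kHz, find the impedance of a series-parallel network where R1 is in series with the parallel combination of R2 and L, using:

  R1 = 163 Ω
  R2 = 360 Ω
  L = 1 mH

Step 1 — Angular frequency: ω = 2π·f = 2π·5000 = 3.142e+04 rad/s.
Step 2 — Component impedances:
  R1: Z = R = 163 Ω
  R2: Z = R = 360 Ω
  L: Z = jωL = j·3.142e+04·0.001 = 0 + j31.42 Ω
Step 3 — Parallel branch: R2 || L = 1/(1/R2 + 1/L) = 2.721 + j31.18 Ω.
Step 4 — Series with R1: Z_total = R1 + (R2 || L) = 165.7 + j31.18 Ω = 168.6∠10.7° Ω.

Z = 165.7 + j31.18 Ω = 168.6∠10.7° Ω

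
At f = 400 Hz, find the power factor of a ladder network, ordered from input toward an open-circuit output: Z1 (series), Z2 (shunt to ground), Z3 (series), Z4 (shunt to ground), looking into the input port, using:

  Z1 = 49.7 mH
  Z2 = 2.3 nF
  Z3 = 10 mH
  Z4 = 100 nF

Step 1 — Angular frequency: ω = 2π·f = 2π·400 = 2513 rad/s.
Step 2 — Component impedances:
  Z1: Z = jωL = j·2513·0.0497 = 0 + j124.9 Ω
  Z2: Z = 1/(jωC) = -j/(ω·C) = 0 - j1.73e+05 Ω
  Z3: Z = jωL = j·2513·0.01 = 0 + j25.13 Ω
  Z4: Z = 1/(jωC) = -j/(ω·C) = 0 - j3979 Ω
Step 3 — Ladder network (open output): work backward from the far end, alternating series and parallel combinations. Z_in = 0 - j3740 Ω = 3740∠-90.0° Ω.
Step 4 — Power factor: PF = cos(φ) = Re(Z)/|Z| = 0/3740 = 0.
Step 5 — Type: Im(Z) = -3740 ⇒ leading (phase φ = -90.0°).

PF = 0 (leading, φ = -90.0°)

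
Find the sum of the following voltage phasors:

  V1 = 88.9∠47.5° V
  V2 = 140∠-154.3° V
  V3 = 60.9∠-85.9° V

Step 1 — Convert each phasor to rectangular form:
  V1 = 88.9·(cos(47.5°) + j·sin(47.5°)) = 60.06 + j65.54 V
  V2 = 140·(cos(-154.3°) + j·sin(-154.3°)) = -126.2 - j60.71 V
  V3 = 60.9·(cos(-85.9°) + j·sin(-85.9°)) = 4.354 - j60.74 V
Step 2 — Sum components: V_total = -61.74 - j55.91 V.
Step 3 — Convert to polar: |V_total| = 83.29 V, ∠V_total = -137.8°.

V_total = 83.29∠-137.8° V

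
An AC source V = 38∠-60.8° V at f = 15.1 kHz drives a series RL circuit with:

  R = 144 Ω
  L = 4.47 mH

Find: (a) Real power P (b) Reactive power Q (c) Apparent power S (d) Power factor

Step 1 — Angular frequency: ω = 2π·f = 2π·1.51e+04 = 9.488e+04 rad/s.
Step 2 — Component impedances:
  R: Z = R = 144 Ω
  L: Z = jωL = j·9.488e+04·0.00447 = 0 + j424.1 Ω
Step 3 — Series combination: Z_total = R + L = 144 + j424.1 Ω = 447.9∠71.2° Ω.
Step 4 — Source phasor: V = 38∠-60.8° V = 18.54 - j33.17 V.
Step 5 — Current: I = V / Z = -0.05682 - j0.06301 A = 0.08484∠-132.0° A.
Step 6 — Complex power: S = V·I* = 1.037 + j3.053 VA.
Step 7 — Real power: P = Re(S) = 1.037 W.
Step 8 — Reactive power: Q = Im(S) = 3.053 VAR.
Step 9 — Apparent power: |S| = 3.224 VA.
Step 10 — Power factor: PF = P/|S| = 0.3215 (lagging).

(a) P = 1.037 W  (b) Q = 3.053 VAR  (c) S = 3.224 VA  (d) PF = 0.3215 (lagging)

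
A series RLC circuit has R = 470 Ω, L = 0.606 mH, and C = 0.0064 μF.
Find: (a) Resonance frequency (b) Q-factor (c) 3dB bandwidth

Step 1 — Resonance: ω₀ = 1/√(LC) = 1/√(0.000606·6.4e-09) = 5.078e+05 rad/s.
Step 2 — f₀ = ω₀/(2π) = 8.082e+04 Hz.
Step 3 — Series Q: Q = ω₀L/R = 5.078e+05·0.000606/470 = 0.6547.
Step 4 — Bandwidth: Δω = ω₀/Q = 7.756e+05 rad/s; BW = Δω/(2π) = 1.234e+05 Hz.

(a) f₀ = 8.082e+04 Hz  (b) Q = 0.6547  (c) BW = 1.234e+05 Hz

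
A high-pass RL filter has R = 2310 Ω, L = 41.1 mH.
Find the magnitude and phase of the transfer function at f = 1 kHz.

Step 1 — Angular frequency: ω = 2π·1000 = 6283 rad/s.
Step 2 — Transfer function: H(jω) = jωL/(R + jωL).
Step 3 — Numerator jωL = j·258.2; denominator R + jωL = 2310 + j258.2.
Step 4 — H = 0.01234 + j0.1104.
Step 5 — Magnitude: |H| = 0.1111 (-19.1 dB); phase: φ = 83.6°.

|H| = 0.1111 (-19.1 dB), φ = 83.6°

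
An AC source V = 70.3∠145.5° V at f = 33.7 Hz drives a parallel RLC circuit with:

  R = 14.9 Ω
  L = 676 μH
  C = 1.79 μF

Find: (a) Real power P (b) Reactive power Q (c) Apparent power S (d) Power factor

Step 1 — Angular frequency: ω = 2π·f = 2π·33.7 = 211.7 rad/s.
Step 2 — Component impedances:
  R: Z = R = 14.9 Ω
  L: Z = jωL = j·211.7·0.000676 = 0 + j0.1431 Ω
  C: Z = 1/(jωC) = -j/(ω·C) = 0 - j2638 Ω
Step 3 — Parallel combination: 1/Z_total = 1/R + 1/L + 1/C; Z_total = 0.001375 + j0.1431 Ω = 0.1431∠89.4° Ω.
Step 4 — Source phasor: V = 70.3∠145.5° V = -57.94 + j39.82 V.
Step 5 — Current: I = V / Z = 274.3 + j407.4 A = 491.1∠56.1° A.
Step 6 — Complex power: S = V·I* = 331.7 + j3.452e+04 VA.
Step 7 — Real power: P = Re(S) = 331.7 W.
Step 8 — Reactive power: Q = Im(S) = 3.452e+04 VAR.
Step 9 — Apparent power: |S| = 3.453e+04 VA.
Step 10 — Power factor: PF = P/|S| = 0.009607 (lagging).

(a) P = 331.7 W  (b) Q = 3.452e+04 VAR  (c) S = 3.453e+04 VA  (d) PF = 0.009607 (lagging)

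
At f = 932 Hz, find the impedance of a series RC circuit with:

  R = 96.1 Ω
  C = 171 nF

Step 1 — Angular frequency: ω = 2π·f = 2π·932 = 5856 rad/s.
Step 2 — Component impedances:
  R: Z = R = 96.1 Ω
  C: Z = 1/(jωC) = -j/(ω·C) = 0 - j998.6 Ω
Step 3 — Series combination: Z_total = R + C = 96.1 - j998.6 Ω = 1003∠-84.5° Ω.

Z = 96.1 - j998.6 Ω = 1003∠-84.5° Ω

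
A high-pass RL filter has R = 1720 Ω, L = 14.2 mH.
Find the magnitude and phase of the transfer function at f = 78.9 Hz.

Step 1 — Angular frequency: ω = 2π·78.9 = 495.7 rad/s.
Step 2 — Transfer function: H(jω) = jωL/(R + jωL).
Step 3 — Numerator jωL = j·7.04; denominator R + jωL = 1720 + j7.04.
Step 4 — H = 1.675e-05 + j0.004093.
Step 5 — Magnitude: |H| = 0.004093 (-47.8 dB); phase: φ = 89.8°.

|H| = 0.004093 (-47.8 dB), φ = 89.8°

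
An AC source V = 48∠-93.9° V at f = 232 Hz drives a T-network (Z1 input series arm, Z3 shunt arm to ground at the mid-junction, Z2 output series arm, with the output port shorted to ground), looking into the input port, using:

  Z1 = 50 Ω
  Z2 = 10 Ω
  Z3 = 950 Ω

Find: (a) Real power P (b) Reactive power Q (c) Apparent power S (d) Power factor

Step 1 — Angular frequency: ω = 2π·f = 2π·232 = 1458 rad/s.
Step 2 — Component impedances:
  Z1: Z = R = 50 Ω
  Z2: Z = R = 10 Ω
  Z3: Z = R = 950 Ω
Step 3 — With the output port shorted to ground, the output series arm Z2 runs from the junction to ground; the shunt arm Z3 also runs from the junction to ground. They appear in parallel: Z3 || Z2 = 9.896 Ω.
Step 4 — Series with input arm Z1: Z_in = Z1 + (Z3 || Z2) = 59.9 Ω = 59.9∠0.0° Ω.
Step 5 — Source phasor: V = 48∠-93.9° V = -3.265 - j47.89 V.
Step 6 — Current: I = V / Z = -0.05451 - j0.7995 A = 0.8014∠-93.9° A.
Step 7 — Complex power: S = V·I* = 38.47 VA.
Step 8 — Real power: P = Re(S) = 38.47 W.
Step 9 — Reactive power: Q = Im(S) = 0 VAR.
Step 10 — Apparent power: |S| = 38.47 VA.
Step 11 — Power factor: PF = P/|S| = 1 (unity).

(a) P = 38.47 W  (b) Q = 0 VAR  (c) S = 38.47 VA  (d) PF = 1 (unity)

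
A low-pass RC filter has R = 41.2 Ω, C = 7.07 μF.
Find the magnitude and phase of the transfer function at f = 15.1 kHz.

Step 1 — Angular frequency: ω = 2π·1.51e+04 = 9.488e+04 rad/s.
Step 2 — Transfer function: H(jω) = 1/(1 + jωRC).
Step 3 — Denominator: 1 + jωRC = 1 + j·9.488e+04·41.2·7.07e-06 = 1 + j27.64.
Step 4 — H = 0.001308 - j0.03614.
Step 5 — Magnitude: |H| = 0.03616 (-28.8 dB); phase: φ = -87.9°.

|H| = 0.03616 (-28.8 dB), φ = -87.9°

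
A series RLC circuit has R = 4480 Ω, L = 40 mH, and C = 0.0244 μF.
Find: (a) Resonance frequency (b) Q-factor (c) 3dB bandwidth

Step 1 — Resonance: ω₀ = 1/√(LC) = 1/√(0.04·2.44e-08) = 3.201e+04 rad/s.
Step 2 — f₀ = ω₀/(2π) = 5094 Hz.
Step 3 — Series Q: Q = ω₀L/R = 3.201e+04·0.04/4480 = 0.2858.
Step 4 — Bandwidth: Δω = ω₀/Q = 1.12e+05 rad/s; BW = Δω/(2π) = 1.783e+04 Hz.

(a) f₀ = 5094 Hz  (b) Q = 0.2858  (c) BW = 1.783e+04 Hz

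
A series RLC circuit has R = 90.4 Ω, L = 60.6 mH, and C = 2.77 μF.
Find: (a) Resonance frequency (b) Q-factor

Step 1 — Resonance condition Im(Z)=0 gives ω₀ = 1/√(LC).
Step 2 — ω₀ = 1/√(0.0606·2.77e-06) = 2441 rad/s.
Step 3 — f₀ = ω₀/(2π) = 388.5 Hz.
Step 4 — Series Q: Q = ω₀L/R = 2441·0.0606/90.4 = 1.636.

(a) f₀ = 388.5 Hz  (b) Q = 1.636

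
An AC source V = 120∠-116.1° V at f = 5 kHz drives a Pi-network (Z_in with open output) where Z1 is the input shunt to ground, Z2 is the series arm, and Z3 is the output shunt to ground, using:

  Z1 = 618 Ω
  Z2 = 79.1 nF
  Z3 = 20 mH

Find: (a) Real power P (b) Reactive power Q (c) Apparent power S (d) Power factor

Step 1 — Angular frequency: ω = 2π·f = 2π·5000 = 3.142e+04 rad/s.
Step 2 — Component impedances:
  Z1: Z = R = 618 Ω
  Z2: Z = 1/(jωC) = -j/(ω·C) = 0 - j402.4 Ω
  Z3: Z = jωL = j·3.142e+04·0.02 = 0 + j628.3 Ω
Step 3 — With open output, the series arm Z2 and the output shunt Z3 appear in series to ground: Z2 + Z3 = 0 + j225.9 Ω.
Step 4 — Parallel with input shunt Z1: Z_in = Z1 || (Z2 + Z3) = 72.84 + j199.3 Ω = 212.2∠69.9° Ω.
Step 5 — Source phasor: V = 120∠-116.1° V = -52.79 - j107.8 V.
Step 6 — Current: I = V / Z = -0.5625 + j0.05932 A = 0.5656∠174.0° A.
Step 7 — Complex power: S = V·I* = 23.3 + j63.74 VA.
Step 8 — Real power: P = Re(S) = 23.3 W.
Step 9 — Reactive power: Q = Im(S) = 63.74 VAR.
Step 10 — Apparent power: |S| = 67.87 VA.
Step 11 — Power factor: PF = P/|S| = 0.3433 (lagging).

(a) P = 23.3 W  (b) Q = 63.74 VAR  (c) S = 67.87 VA  (d) PF = 0.3433 (lagging)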